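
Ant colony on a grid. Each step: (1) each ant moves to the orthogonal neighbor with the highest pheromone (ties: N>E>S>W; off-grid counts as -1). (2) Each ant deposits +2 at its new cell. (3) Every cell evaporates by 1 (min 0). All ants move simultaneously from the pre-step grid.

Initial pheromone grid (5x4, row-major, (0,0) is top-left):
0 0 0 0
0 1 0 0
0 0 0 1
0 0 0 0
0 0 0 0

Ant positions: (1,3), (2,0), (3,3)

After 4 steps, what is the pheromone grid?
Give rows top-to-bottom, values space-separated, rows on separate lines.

After step 1: ants at (2,3),(1,0),(2,3)
  0 0 0 0
  1 0 0 0
  0 0 0 4
  0 0 0 0
  0 0 0 0
After step 2: ants at (1,3),(0,0),(1,3)
  1 0 0 0
  0 0 0 3
  0 0 0 3
  0 0 0 0
  0 0 0 0
After step 3: ants at (2,3),(0,1),(2,3)
  0 1 0 0
  0 0 0 2
  0 0 0 6
  0 0 0 0
  0 0 0 0
After step 4: ants at (1,3),(0,2),(1,3)
  0 0 1 0
  0 0 0 5
  0 0 0 5
  0 0 0 0
  0 0 0 0

0 0 1 0
0 0 0 5
0 0 0 5
0 0 0 0
0 0 0 0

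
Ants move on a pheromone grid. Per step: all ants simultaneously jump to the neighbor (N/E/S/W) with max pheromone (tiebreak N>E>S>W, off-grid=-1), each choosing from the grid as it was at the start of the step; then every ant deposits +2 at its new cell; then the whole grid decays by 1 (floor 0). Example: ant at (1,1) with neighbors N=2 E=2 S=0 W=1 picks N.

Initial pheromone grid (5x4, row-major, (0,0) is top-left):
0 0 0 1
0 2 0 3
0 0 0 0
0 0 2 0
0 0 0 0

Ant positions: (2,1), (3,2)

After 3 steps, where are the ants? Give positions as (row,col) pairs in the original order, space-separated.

Step 1: ant0:(2,1)->N->(1,1) | ant1:(3,2)->N->(2,2)
  grid max=3 at (1,1)
Step 2: ant0:(1,1)->N->(0,1) | ant1:(2,2)->S->(3,2)
  grid max=2 at (1,1)
Step 3: ant0:(0,1)->S->(1,1) | ant1:(3,2)->N->(2,2)
  grid max=3 at (1,1)

(1,1) (2,2)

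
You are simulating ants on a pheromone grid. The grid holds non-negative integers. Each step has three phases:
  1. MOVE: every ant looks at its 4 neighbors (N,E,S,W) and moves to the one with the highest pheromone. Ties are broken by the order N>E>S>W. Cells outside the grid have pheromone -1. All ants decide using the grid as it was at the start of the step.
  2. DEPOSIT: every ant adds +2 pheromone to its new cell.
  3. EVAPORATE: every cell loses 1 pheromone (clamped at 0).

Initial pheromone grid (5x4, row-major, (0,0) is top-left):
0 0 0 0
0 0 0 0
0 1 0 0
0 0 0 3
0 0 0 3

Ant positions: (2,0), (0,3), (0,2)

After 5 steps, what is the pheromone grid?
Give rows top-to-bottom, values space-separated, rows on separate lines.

After step 1: ants at (2,1),(1,3),(0,3)
  0 0 0 1
  0 0 0 1
  0 2 0 0
  0 0 0 2
  0 0 0 2
After step 2: ants at (1,1),(0,3),(1,3)
  0 0 0 2
  0 1 0 2
  0 1 0 0
  0 0 0 1
  0 0 0 1
After step 3: ants at (2,1),(1,3),(0,3)
  0 0 0 3
  0 0 0 3
  0 2 0 0
  0 0 0 0
  0 0 0 0
After step 4: ants at (1,1),(0,3),(1,3)
  0 0 0 4
  0 1 0 4
  0 1 0 0
  0 0 0 0
  0 0 0 0
After step 5: ants at (2,1),(1,3),(0,3)
  0 0 0 5
  0 0 0 5
  0 2 0 0
  0 0 0 0
  0 0 0 0

0 0 0 5
0 0 0 5
0 2 0 0
0 0 0 0
0 0 0 0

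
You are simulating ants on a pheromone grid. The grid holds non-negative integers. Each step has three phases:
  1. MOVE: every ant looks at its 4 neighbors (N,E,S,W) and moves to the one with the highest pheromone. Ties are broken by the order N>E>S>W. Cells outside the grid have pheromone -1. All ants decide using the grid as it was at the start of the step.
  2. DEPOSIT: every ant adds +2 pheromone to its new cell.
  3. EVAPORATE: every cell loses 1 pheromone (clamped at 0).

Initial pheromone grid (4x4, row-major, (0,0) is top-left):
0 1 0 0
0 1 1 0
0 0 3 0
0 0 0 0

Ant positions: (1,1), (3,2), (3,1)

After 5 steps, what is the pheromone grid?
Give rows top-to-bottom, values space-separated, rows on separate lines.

After step 1: ants at (0,1),(2,2),(2,1)
  0 2 0 0
  0 0 0 0
  0 1 4 0
  0 0 0 0
After step 2: ants at (0,2),(2,1),(2,2)
  0 1 1 0
  0 0 0 0
  0 2 5 0
  0 0 0 0
After step 3: ants at (0,1),(2,2),(2,1)
  0 2 0 0
  0 0 0 0
  0 3 6 0
  0 0 0 0
After step 4: ants at (0,2),(2,1),(2,2)
  0 1 1 0
  0 0 0 0
  0 4 7 0
  0 0 0 0
After step 5: ants at (0,1),(2,2),(2,1)
  0 2 0 0
  0 0 0 0
  0 5 8 0
  0 0 0 0

0 2 0 0
0 0 0 0
0 5 8 0
0 0 0 0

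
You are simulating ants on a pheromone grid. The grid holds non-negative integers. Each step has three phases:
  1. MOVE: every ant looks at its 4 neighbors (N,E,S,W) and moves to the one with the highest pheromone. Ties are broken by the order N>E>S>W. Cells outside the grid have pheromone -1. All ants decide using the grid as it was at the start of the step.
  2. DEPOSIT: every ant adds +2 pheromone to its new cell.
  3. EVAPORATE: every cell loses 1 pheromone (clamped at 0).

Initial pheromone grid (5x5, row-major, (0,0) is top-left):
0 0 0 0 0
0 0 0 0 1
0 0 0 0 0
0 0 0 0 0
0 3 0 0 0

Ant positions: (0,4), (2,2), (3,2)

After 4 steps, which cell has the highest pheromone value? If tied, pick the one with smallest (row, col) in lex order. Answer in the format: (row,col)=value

Answer: (1,2)=4

Derivation:
Step 1: ant0:(0,4)->S->(1,4) | ant1:(2,2)->N->(1,2) | ant2:(3,2)->N->(2,2)
  grid max=2 at (1,4)
Step 2: ant0:(1,4)->N->(0,4) | ant1:(1,2)->S->(2,2) | ant2:(2,2)->N->(1,2)
  grid max=2 at (1,2)
Step 3: ant0:(0,4)->S->(1,4) | ant1:(2,2)->N->(1,2) | ant2:(1,2)->S->(2,2)
  grid max=3 at (1,2)
Step 4: ant0:(1,4)->N->(0,4) | ant1:(1,2)->S->(2,2) | ant2:(2,2)->N->(1,2)
  grid max=4 at (1,2)
Final grid:
  0 0 0 0 1
  0 0 4 0 1
  0 0 4 0 0
  0 0 0 0 0
  0 0 0 0 0
Max pheromone 4 at (1,2)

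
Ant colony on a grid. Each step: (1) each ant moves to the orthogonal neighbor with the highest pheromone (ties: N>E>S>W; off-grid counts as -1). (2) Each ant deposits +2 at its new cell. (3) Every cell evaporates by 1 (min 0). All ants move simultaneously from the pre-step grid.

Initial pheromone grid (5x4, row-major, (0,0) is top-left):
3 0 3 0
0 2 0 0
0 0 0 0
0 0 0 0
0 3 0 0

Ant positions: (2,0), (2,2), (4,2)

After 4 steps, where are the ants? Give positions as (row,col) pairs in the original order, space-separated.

Step 1: ant0:(2,0)->N->(1,0) | ant1:(2,2)->N->(1,2) | ant2:(4,2)->W->(4,1)
  grid max=4 at (4,1)
Step 2: ant0:(1,0)->N->(0,0) | ant1:(1,2)->N->(0,2) | ant2:(4,1)->N->(3,1)
  grid max=3 at (0,0)
Step 3: ant0:(0,0)->E->(0,1) | ant1:(0,2)->E->(0,3) | ant2:(3,1)->S->(4,1)
  grid max=4 at (4,1)
Step 4: ant0:(0,1)->E->(0,2) | ant1:(0,3)->W->(0,2) | ant2:(4,1)->N->(3,1)
  grid max=5 at (0,2)

(0,2) (0,2) (3,1)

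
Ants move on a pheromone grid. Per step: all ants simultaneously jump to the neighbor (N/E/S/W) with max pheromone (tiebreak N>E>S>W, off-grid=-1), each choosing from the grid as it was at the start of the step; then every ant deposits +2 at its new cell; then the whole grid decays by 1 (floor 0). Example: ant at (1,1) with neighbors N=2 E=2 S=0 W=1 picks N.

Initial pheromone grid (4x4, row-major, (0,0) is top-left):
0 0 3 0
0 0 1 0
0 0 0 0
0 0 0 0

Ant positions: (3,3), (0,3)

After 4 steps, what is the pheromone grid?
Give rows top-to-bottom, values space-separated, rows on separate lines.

After step 1: ants at (2,3),(0,2)
  0 0 4 0
  0 0 0 0
  0 0 0 1
  0 0 0 0
After step 2: ants at (1,3),(0,3)
  0 0 3 1
  0 0 0 1
  0 0 0 0
  0 0 0 0
After step 3: ants at (0,3),(0,2)
  0 0 4 2
  0 0 0 0
  0 0 0 0
  0 0 0 0
After step 4: ants at (0,2),(0,3)
  0 0 5 3
  0 0 0 0
  0 0 0 0
  0 0 0 0

0 0 5 3
0 0 0 0
0 0 0 0
0 0 0 0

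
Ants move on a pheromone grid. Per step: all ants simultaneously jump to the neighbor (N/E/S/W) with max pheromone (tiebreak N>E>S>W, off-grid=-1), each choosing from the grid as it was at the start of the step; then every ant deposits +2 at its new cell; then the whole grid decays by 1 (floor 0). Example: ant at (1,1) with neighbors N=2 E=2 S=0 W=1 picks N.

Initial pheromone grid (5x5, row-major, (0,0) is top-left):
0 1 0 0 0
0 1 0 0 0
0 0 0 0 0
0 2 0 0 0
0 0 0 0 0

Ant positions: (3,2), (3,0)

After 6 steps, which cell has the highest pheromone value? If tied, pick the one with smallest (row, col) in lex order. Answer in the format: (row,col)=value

Answer: (3,1)=8

Derivation:
Step 1: ant0:(3,2)->W->(3,1) | ant1:(3,0)->E->(3,1)
  grid max=5 at (3,1)
Step 2: ant0:(3,1)->N->(2,1) | ant1:(3,1)->N->(2,1)
  grid max=4 at (3,1)
Step 3: ant0:(2,1)->S->(3,1) | ant1:(2,1)->S->(3,1)
  grid max=7 at (3,1)
Step 4: ant0:(3,1)->N->(2,1) | ant1:(3,1)->N->(2,1)
  grid max=6 at (3,1)
Step 5: ant0:(2,1)->S->(3,1) | ant1:(2,1)->S->(3,1)
  grid max=9 at (3,1)
Step 6: ant0:(3,1)->N->(2,1) | ant1:(3,1)->N->(2,1)
  grid max=8 at (3,1)
Final grid:
  0 0 0 0 0
  0 0 0 0 0
  0 7 0 0 0
  0 8 0 0 0
  0 0 0 0 0
Max pheromone 8 at (3,1)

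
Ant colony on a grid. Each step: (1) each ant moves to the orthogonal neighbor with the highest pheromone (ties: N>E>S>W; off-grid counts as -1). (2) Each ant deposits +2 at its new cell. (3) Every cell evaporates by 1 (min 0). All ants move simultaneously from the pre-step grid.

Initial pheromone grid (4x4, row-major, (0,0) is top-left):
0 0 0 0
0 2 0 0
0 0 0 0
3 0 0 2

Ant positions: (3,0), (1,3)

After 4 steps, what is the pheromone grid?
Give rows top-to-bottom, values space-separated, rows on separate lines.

After step 1: ants at (2,0),(0,3)
  0 0 0 1
  0 1 0 0
  1 0 0 0
  2 0 0 1
After step 2: ants at (3,0),(1,3)
  0 0 0 0
  0 0 0 1
  0 0 0 0
  3 0 0 0
After step 3: ants at (2,0),(0,3)
  0 0 0 1
  0 0 0 0
  1 0 0 0
  2 0 0 0
After step 4: ants at (3,0),(1,3)
  0 0 0 0
  0 0 0 1
  0 0 0 0
  3 0 0 0

0 0 0 0
0 0 0 1
0 0 0 0
3 0 0 0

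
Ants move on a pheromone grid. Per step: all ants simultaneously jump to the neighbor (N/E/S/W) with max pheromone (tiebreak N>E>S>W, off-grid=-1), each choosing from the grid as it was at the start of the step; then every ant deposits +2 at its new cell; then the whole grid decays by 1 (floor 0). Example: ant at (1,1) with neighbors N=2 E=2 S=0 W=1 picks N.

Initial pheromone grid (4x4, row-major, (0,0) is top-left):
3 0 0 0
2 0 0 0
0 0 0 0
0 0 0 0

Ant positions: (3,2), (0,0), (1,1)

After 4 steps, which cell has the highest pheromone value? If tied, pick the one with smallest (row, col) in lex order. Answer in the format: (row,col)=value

Answer: (0,0)=7

Derivation:
Step 1: ant0:(3,2)->N->(2,2) | ant1:(0,0)->S->(1,0) | ant2:(1,1)->W->(1,0)
  grid max=5 at (1,0)
Step 2: ant0:(2,2)->N->(1,2) | ant1:(1,0)->N->(0,0) | ant2:(1,0)->N->(0,0)
  grid max=5 at (0,0)
Step 3: ant0:(1,2)->N->(0,2) | ant1:(0,0)->S->(1,0) | ant2:(0,0)->S->(1,0)
  grid max=7 at (1,0)
Step 4: ant0:(0,2)->E->(0,3) | ant1:(1,0)->N->(0,0) | ant2:(1,0)->N->(0,0)
  grid max=7 at (0,0)
Final grid:
  7 0 0 1
  6 0 0 0
  0 0 0 0
  0 0 0 0
Max pheromone 7 at (0,0)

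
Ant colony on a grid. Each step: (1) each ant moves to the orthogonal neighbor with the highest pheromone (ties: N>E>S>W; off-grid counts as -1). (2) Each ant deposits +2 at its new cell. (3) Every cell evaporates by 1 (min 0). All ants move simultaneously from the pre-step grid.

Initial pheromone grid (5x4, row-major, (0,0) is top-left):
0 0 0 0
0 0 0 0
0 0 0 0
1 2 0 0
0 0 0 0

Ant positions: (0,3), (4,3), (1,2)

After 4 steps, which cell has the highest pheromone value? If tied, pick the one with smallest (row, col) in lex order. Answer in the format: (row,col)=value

Step 1: ant0:(0,3)->S->(1,3) | ant1:(4,3)->N->(3,3) | ant2:(1,2)->N->(0,2)
  grid max=1 at (0,2)
Step 2: ant0:(1,3)->N->(0,3) | ant1:(3,3)->N->(2,3) | ant2:(0,2)->E->(0,3)
  grid max=3 at (0,3)
Step 3: ant0:(0,3)->S->(1,3) | ant1:(2,3)->N->(1,3) | ant2:(0,3)->S->(1,3)
  grid max=5 at (1,3)
Step 4: ant0:(1,3)->N->(0,3) | ant1:(1,3)->N->(0,3) | ant2:(1,3)->N->(0,3)
  grid max=7 at (0,3)
Final grid:
  0 0 0 7
  0 0 0 4
  0 0 0 0
  0 0 0 0
  0 0 0 0
Max pheromone 7 at (0,3)

Answer: (0,3)=7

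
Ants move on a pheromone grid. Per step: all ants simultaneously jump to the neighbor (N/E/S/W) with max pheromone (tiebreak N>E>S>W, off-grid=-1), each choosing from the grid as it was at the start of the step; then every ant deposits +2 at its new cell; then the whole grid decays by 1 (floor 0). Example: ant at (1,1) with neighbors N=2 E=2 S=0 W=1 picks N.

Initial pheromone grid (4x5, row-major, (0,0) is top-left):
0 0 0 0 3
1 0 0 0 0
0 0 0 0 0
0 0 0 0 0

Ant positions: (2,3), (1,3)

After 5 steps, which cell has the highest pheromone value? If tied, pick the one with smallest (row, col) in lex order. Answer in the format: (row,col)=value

Answer: (0,4)=6

Derivation:
Step 1: ant0:(2,3)->N->(1,3) | ant1:(1,3)->N->(0,3)
  grid max=2 at (0,4)
Step 2: ant0:(1,3)->N->(0,3) | ant1:(0,3)->E->(0,4)
  grid max=3 at (0,4)
Step 3: ant0:(0,3)->E->(0,4) | ant1:(0,4)->W->(0,3)
  grid max=4 at (0,4)
Step 4: ant0:(0,4)->W->(0,3) | ant1:(0,3)->E->(0,4)
  grid max=5 at (0,4)
Step 5: ant0:(0,3)->E->(0,4) | ant1:(0,4)->W->(0,3)
  grid max=6 at (0,4)
Final grid:
  0 0 0 5 6
  0 0 0 0 0
  0 0 0 0 0
  0 0 0 0 0
Max pheromone 6 at (0,4)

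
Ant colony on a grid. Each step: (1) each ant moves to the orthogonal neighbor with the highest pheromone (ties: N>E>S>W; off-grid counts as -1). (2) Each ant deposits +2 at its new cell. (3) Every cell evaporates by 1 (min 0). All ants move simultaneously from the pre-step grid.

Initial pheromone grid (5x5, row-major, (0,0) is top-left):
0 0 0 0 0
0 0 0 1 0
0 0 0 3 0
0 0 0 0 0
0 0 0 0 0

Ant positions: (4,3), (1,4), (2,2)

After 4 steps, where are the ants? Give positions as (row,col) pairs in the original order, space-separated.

Step 1: ant0:(4,3)->N->(3,3) | ant1:(1,4)->W->(1,3) | ant2:(2,2)->E->(2,3)
  grid max=4 at (2,3)
Step 2: ant0:(3,3)->N->(2,3) | ant1:(1,3)->S->(2,3) | ant2:(2,3)->N->(1,3)
  grid max=7 at (2,3)
Step 3: ant0:(2,3)->N->(1,3) | ant1:(2,3)->N->(1,3) | ant2:(1,3)->S->(2,3)
  grid max=8 at (2,3)
Step 4: ant0:(1,3)->S->(2,3) | ant1:(1,3)->S->(2,3) | ant2:(2,3)->N->(1,3)
  grid max=11 at (2,3)

(2,3) (2,3) (1,3)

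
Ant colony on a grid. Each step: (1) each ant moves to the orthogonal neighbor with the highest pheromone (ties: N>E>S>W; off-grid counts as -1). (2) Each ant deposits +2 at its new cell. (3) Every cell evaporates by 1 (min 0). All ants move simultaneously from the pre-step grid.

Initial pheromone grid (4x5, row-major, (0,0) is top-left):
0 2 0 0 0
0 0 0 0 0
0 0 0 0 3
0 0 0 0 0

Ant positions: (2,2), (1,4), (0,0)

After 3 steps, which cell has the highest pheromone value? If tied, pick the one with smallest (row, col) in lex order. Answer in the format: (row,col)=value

Answer: (0,1)=5

Derivation:
Step 1: ant0:(2,2)->N->(1,2) | ant1:(1,4)->S->(2,4) | ant2:(0,0)->E->(0,1)
  grid max=4 at (2,4)
Step 2: ant0:(1,2)->N->(0,2) | ant1:(2,4)->N->(1,4) | ant2:(0,1)->E->(0,2)
  grid max=3 at (0,2)
Step 3: ant0:(0,2)->W->(0,1) | ant1:(1,4)->S->(2,4) | ant2:(0,2)->W->(0,1)
  grid max=5 at (0,1)
Final grid:
  0 5 2 0 0
  0 0 0 0 0
  0 0 0 0 4
  0 0 0 0 0
Max pheromone 5 at (0,1)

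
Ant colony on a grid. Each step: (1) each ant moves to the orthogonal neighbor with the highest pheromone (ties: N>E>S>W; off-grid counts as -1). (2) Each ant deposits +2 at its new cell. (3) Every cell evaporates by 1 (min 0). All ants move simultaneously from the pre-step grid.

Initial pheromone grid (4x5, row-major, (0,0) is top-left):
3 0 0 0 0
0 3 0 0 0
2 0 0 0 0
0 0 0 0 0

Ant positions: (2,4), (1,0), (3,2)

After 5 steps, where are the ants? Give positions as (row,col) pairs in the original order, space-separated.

Step 1: ant0:(2,4)->N->(1,4) | ant1:(1,0)->N->(0,0) | ant2:(3,2)->N->(2,2)
  grid max=4 at (0,0)
Step 2: ant0:(1,4)->N->(0,4) | ant1:(0,0)->E->(0,1) | ant2:(2,2)->N->(1,2)
  grid max=3 at (0,0)
Step 3: ant0:(0,4)->S->(1,4) | ant1:(0,1)->W->(0,0) | ant2:(1,2)->W->(1,1)
  grid max=4 at (0,0)
Step 4: ant0:(1,4)->N->(0,4) | ant1:(0,0)->E->(0,1) | ant2:(1,1)->N->(0,1)
  grid max=3 at (0,0)
Step 5: ant0:(0,4)->S->(1,4) | ant1:(0,1)->W->(0,0) | ant2:(0,1)->W->(0,0)
  grid max=6 at (0,0)

(1,4) (0,0) (0,0)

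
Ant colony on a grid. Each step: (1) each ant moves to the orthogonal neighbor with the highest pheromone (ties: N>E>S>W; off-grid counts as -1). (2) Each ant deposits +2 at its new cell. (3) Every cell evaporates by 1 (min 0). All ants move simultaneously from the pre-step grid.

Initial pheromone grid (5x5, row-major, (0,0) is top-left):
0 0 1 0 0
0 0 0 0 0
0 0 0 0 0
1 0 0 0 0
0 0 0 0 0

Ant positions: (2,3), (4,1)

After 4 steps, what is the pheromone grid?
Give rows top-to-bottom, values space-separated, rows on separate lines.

After step 1: ants at (1,3),(3,1)
  0 0 0 0 0
  0 0 0 1 0
  0 0 0 0 0
  0 1 0 0 0
  0 0 0 0 0
After step 2: ants at (0,3),(2,1)
  0 0 0 1 0
  0 0 0 0 0
  0 1 0 0 0
  0 0 0 0 0
  0 0 0 0 0
After step 3: ants at (0,4),(1,1)
  0 0 0 0 1
  0 1 0 0 0
  0 0 0 0 0
  0 0 0 0 0
  0 0 0 0 0
After step 4: ants at (1,4),(0,1)
  0 1 0 0 0
  0 0 0 0 1
  0 0 0 0 0
  0 0 0 0 0
  0 0 0 0 0

0 1 0 0 0
0 0 0 0 1
0 0 0 0 0
0 0 0 0 0
0 0 0 0 0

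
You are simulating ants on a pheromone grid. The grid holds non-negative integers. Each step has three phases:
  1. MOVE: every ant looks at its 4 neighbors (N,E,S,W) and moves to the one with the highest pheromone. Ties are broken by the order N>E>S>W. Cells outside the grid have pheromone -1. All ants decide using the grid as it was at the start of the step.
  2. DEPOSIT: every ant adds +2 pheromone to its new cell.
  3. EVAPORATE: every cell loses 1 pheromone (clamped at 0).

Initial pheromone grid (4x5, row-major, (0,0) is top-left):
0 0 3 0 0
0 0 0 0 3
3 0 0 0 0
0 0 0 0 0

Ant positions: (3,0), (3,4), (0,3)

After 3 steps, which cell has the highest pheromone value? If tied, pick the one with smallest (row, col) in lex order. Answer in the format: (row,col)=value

Step 1: ant0:(3,0)->N->(2,0) | ant1:(3,4)->N->(2,4) | ant2:(0,3)->W->(0,2)
  grid max=4 at (0,2)
Step 2: ant0:(2,0)->N->(1,0) | ant1:(2,4)->N->(1,4) | ant2:(0,2)->E->(0,3)
  grid max=3 at (0,2)
Step 3: ant0:(1,0)->S->(2,0) | ant1:(1,4)->N->(0,4) | ant2:(0,3)->W->(0,2)
  grid max=4 at (0,2)
Final grid:
  0 0 4 0 1
  0 0 0 0 2
  4 0 0 0 0
  0 0 0 0 0
Max pheromone 4 at (0,2)

Answer: (0,2)=4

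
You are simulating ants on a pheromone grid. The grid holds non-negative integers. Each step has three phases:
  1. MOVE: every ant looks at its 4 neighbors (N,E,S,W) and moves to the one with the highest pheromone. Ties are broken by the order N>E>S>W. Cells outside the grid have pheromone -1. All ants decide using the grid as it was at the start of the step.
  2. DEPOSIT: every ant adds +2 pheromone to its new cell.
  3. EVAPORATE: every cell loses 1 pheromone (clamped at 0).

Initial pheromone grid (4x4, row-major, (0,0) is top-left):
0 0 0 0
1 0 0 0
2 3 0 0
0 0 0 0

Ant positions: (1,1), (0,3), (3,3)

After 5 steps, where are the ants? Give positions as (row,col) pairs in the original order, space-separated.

Step 1: ant0:(1,1)->S->(2,1) | ant1:(0,3)->S->(1,3) | ant2:(3,3)->N->(2,3)
  grid max=4 at (2,1)
Step 2: ant0:(2,1)->W->(2,0) | ant1:(1,3)->S->(2,3) | ant2:(2,3)->N->(1,3)
  grid max=3 at (2,1)
Step 3: ant0:(2,0)->E->(2,1) | ant1:(2,3)->N->(1,3) | ant2:(1,3)->S->(2,3)
  grid max=4 at (2,1)
Step 4: ant0:(2,1)->W->(2,0) | ant1:(1,3)->S->(2,3) | ant2:(2,3)->N->(1,3)
  grid max=4 at (1,3)
Step 5: ant0:(2,0)->E->(2,1) | ant1:(2,3)->N->(1,3) | ant2:(1,3)->S->(2,3)
  grid max=5 at (1,3)

(2,1) (1,3) (2,3)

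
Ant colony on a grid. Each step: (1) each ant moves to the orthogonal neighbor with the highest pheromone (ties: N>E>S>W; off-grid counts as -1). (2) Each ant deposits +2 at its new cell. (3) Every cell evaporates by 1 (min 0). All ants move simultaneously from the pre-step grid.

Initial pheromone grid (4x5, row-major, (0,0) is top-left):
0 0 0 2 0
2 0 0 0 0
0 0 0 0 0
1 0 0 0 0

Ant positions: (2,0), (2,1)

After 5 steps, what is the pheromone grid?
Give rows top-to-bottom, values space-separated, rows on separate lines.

After step 1: ants at (1,0),(1,1)
  0 0 0 1 0
  3 1 0 0 0
  0 0 0 0 0
  0 0 0 0 0
After step 2: ants at (1,1),(1,0)
  0 0 0 0 0
  4 2 0 0 0
  0 0 0 0 0
  0 0 0 0 0
After step 3: ants at (1,0),(1,1)
  0 0 0 0 0
  5 3 0 0 0
  0 0 0 0 0
  0 0 0 0 0
After step 4: ants at (1,1),(1,0)
  0 0 0 0 0
  6 4 0 0 0
  0 0 0 0 0
  0 0 0 0 0
After step 5: ants at (1,0),(1,1)
  0 0 0 0 0
  7 5 0 0 0
  0 0 0 0 0
  0 0 0 0 0

0 0 0 0 0
7 5 0 0 0
0 0 0 0 0
0 0 0 0 0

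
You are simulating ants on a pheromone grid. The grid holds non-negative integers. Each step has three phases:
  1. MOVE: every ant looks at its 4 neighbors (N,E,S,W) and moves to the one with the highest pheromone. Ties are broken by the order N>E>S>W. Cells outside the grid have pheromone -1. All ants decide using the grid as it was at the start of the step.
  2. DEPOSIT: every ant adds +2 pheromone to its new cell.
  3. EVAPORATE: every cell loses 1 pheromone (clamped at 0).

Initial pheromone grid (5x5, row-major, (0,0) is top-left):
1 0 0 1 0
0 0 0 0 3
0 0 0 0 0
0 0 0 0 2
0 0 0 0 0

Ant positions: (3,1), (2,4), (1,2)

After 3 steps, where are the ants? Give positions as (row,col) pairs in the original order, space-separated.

Step 1: ant0:(3,1)->N->(2,1) | ant1:(2,4)->N->(1,4) | ant2:(1,2)->N->(0,2)
  grid max=4 at (1,4)
Step 2: ant0:(2,1)->N->(1,1) | ant1:(1,4)->N->(0,4) | ant2:(0,2)->E->(0,3)
  grid max=3 at (1,4)
Step 3: ant0:(1,1)->N->(0,1) | ant1:(0,4)->S->(1,4) | ant2:(0,3)->E->(0,4)
  grid max=4 at (1,4)

(0,1) (1,4) (0,4)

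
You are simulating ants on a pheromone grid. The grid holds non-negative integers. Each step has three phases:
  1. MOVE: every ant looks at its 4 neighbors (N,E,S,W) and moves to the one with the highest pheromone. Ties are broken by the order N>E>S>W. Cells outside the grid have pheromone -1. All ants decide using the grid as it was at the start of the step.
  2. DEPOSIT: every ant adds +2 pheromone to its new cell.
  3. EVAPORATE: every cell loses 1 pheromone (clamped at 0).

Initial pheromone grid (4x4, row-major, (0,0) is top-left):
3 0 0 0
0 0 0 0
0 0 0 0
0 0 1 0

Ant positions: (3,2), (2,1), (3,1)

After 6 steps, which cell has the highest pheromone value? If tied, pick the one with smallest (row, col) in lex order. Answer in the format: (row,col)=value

Step 1: ant0:(3,2)->N->(2,2) | ant1:(2,1)->N->(1,1) | ant2:(3,1)->E->(3,2)
  grid max=2 at (0,0)
Step 2: ant0:(2,2)->S->(3,2) | ant1:(1,1)->N->(0,1) | ant2:(3,2)->N->(2,2)
  grid max=3 at (3,2)
Step 3: ant0:(3,2)->N->(2,2) | ant1:(0,1)->W->(0,0) | ant2:(2,2)->S->(3,2)
  grid max=4 at (3,2)
Step 4: ant0:(2,2)->S->(3,2) | ant1:(0,0)->E->(0,1) | ant2:(3,2)->N->(2,2)
  grid max=5 at (3,2)
Step 5: ant0:(3,2)->N->(2,2) | ant1:(0,1)->W->(0,0) | ant2:(2,2)->S->(3,2)
  grid max=6 at (3,2)
Step 6: ant0:(2,2)->S->(3,2) | ant1:(0,0)->E->(0,1) | ant2:(3,2)->N->(2,2)
  grid max=7 at (3,2)
Final grid:
  1 1 0 0
  0 0 0 0
  0 0 6 0
  0 0 7 0
Max pheromone 7 at (3,2)

Answer: (3,2)=7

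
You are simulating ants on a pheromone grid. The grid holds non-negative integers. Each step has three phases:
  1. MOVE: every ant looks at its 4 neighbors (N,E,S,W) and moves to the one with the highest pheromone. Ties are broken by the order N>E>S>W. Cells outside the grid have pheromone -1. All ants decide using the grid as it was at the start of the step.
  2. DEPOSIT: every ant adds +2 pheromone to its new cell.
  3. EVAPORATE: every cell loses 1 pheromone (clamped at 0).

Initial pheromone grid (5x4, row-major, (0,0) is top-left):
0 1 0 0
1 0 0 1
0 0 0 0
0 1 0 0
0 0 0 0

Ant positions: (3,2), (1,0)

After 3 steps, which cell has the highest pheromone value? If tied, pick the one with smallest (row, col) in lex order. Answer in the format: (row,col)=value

Step 1: ant0:(3,2)->W->(3,1) | ant1:(1,0)->N->(0,0)
  grid max=2 at (3,1)
Step 2: ant0:(3,1)->N->(2,1) | ant1:(0,0)->E->(0,1)
  grid max=1 at (0,1)
Step 3: ant0:(2,1)->S->(3,1) | ant1:(0,1)->E->(0,2)
  grid max=2 at (3,1)
Final grid:
  0 0 1 0
  0 0 0 0
  0 0 0 0
  0 2 0 0
  0 0 0 0
Max pheromone 2 at (3,1)

Answer: (3,1)=2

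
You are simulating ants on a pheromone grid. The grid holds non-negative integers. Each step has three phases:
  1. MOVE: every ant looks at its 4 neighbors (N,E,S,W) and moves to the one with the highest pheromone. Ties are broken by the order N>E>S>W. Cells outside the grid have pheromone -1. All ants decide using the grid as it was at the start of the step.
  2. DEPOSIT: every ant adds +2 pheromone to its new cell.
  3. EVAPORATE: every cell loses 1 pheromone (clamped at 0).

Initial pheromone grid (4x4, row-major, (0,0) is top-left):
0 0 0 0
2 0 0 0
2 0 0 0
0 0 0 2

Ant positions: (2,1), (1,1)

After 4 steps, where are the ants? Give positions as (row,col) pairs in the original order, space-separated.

Step 1: ant0:(2,1)->W->(2,0) | ant1:(1,1)->W->(1,0)
  grid max=3 at (1,0)
Step 2: ant0:(2,0)->N->(1,0) | ant1:(1,0)->S->(2,0)
  grid max=4 at (1,0)
Step 3: ant0:(1,0)->S->(2,0) | ant1:(2,0)->N->(1,0)
  grid max=5 at (1,0)
Step 4: ant0:(2,0)->N->(1,0) | ant1:(1,0)->S->(2,0)
  grid max=6 at (1,0)

(1,0) (2,0)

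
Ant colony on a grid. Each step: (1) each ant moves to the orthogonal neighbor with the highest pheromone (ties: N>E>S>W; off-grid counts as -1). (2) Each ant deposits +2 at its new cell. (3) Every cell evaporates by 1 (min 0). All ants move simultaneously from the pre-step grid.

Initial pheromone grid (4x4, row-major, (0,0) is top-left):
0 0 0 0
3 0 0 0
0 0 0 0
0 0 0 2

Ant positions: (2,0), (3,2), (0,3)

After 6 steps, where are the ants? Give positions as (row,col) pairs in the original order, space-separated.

Step 1: ant0:(2,0)->N->(1,0) | ant1:(3,2)->E->(3,3) | ant2:(0,3)->S->(1,3)
  grid max=4 at (1,0)
Step 2: ant0:(1,0)->N->(0,0) | ant1:(3,3)->N->(2,3) | ant2:(1,3)->N->(0,3)
  grid max=3 at (1,0)
Step 3: ant0:(0,0)->S->(1,0) | ant1:(2,3)->S->(3,3) | ant2:(0,3)->S->(1,3)
  grid max=4 at (1,0)
Step 4: ant0:(1,0)->N->(0,0) | ant1:(3,3)->N->(2,3) | ant2:(1,3)->N->(0,3)
  grid max=3 at (1,0)
Step 5: ant0:(0,0)->S->(1,0) | ant1:(2,3)->S->(3,3) | ant2:(0,3)->S->(1,3)
  grid max=4 at (1,0)
Step 6: ant0:(1,0)->N->(0,0) | ant1:(3,3)->N->(2,3) | ant2:(1,3)->N->(0,3)
  grid max=3 at (1,0)

(0,0) (2,3) (0,3)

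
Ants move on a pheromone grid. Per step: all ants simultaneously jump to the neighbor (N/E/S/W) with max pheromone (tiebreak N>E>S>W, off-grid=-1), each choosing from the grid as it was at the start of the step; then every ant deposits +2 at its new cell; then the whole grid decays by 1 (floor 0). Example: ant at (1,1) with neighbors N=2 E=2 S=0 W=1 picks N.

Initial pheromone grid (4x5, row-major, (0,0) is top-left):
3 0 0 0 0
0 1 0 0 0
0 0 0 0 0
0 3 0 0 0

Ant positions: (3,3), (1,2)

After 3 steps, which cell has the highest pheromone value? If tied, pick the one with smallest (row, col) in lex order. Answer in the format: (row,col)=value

Step 1: ant0:(3,3)->N->(2,3) | ant1:(1,2)->W->(1,1)
  grid max=2 at (0,0)
Step 2: ant0:(2,3)->N->(1,3) | ant1:(1,1)->N->(0,1)
  grid max=1 at (0,0)
Step 3: ant0:(1,3)->N->(0,3) | ant1:(0,1)->S->(1,1)
  grid max=2 at (1,1)
Final grid:
  0 0 0 1 0
  0 2 0 0 0
  0 0 0 0 0
  0 0 0 0 0
Max pheromone 2 at (1,1)

Answer: (1,1)=2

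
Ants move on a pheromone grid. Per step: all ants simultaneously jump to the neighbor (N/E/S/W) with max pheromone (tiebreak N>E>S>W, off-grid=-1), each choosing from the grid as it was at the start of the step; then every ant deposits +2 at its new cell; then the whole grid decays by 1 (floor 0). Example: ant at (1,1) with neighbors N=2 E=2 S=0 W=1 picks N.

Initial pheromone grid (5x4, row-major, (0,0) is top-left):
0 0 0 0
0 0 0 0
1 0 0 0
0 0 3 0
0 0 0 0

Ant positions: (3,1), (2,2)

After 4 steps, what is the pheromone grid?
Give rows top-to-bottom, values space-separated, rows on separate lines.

After step 1: ants at (3,2),(3,2)
  0 0 0 0
  0 0 0 0
  0 0 0 0
  0 0 6 0
  0 0 0 0
After step 2: ants at (2,2),(2,2)
  0 0 0 0
  0 0 0 0
  0 0 3 0
  0 0 5 0
  0 0 0 0
After step 3: ants at (3,2),(3,2)
  0 0 0 0
  0 0 0 0
  0 0 2 0
  0 0 8 0
  0 0 0 0
After step 4: ants at (2,2),(2,2)
  0 0 0 0
  0 0 0 0
  0 0 5 0
  0 0 7 0
  0 0 0 0

0 0 0 0
0 0 0 0
0 0 5 0
0 0 7 0
0 0 0 0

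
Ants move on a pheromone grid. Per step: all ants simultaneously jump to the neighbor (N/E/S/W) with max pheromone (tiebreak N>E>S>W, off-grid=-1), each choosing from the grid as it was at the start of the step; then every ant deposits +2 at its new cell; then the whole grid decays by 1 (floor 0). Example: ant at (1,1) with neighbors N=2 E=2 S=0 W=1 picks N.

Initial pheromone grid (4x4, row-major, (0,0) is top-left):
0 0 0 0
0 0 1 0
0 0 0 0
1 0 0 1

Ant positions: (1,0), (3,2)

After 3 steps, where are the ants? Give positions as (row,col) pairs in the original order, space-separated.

Step 1: ant0:(1,0)->N->(0,0) | ant1:(3,2)->E->(3,3)
  grid max=2 at (3,3)
Step 2: ant0:(0,0)->E->(0,1) | ant1:(3,3)->N->(2,3)
  grid max=1 at (0,1)
Step 3: ant0:(0,1)->E->(0,2) | ant1:(2,3)->S->(3,3)
  grid max=2 at (3,3)

(0,2) (3,3)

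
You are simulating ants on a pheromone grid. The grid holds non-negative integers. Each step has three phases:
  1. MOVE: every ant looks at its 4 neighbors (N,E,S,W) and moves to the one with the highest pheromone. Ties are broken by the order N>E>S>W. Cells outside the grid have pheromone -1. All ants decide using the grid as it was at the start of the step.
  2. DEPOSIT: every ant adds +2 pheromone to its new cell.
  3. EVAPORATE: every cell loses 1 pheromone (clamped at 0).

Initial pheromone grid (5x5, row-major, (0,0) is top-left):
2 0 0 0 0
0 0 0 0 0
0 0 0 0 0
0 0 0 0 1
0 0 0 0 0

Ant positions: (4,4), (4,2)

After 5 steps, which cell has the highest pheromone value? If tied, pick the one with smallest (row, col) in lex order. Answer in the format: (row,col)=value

Step 1: ant0:(4,4)->N->(3,4) | ant1:(4,2)->N->(3,2)
  grid max=2 at (3,4)
Step 2: ant0:(3,4)->N->(2,4) | ant1:(3,2)->N->(2,2)
  grid max=1 at (2,2)
Step 3: ant0:(2,4)->S->(3,4) | ant1:(2,2)->N->(1,2)
  grid max=2 at (3,4)
Step 4: ant0:(3,4)->N->(2,4) | ant1:(1,2)->N->(0,2)
  grid max=1 at (0,2)
Step 5: ant0:(2,4)->S->(3,4) | ant1:(0,2)->E->(0,3)
  grid max=2 at (3,4)
Final grid:
  0 0 0 1 0
  0 0 0 0 0
  0 0 0 0 0
  0 0 0 0 2
  0 0 0 0 0
Max pheromone 2 at (3,4)

Answer: (3,4)=2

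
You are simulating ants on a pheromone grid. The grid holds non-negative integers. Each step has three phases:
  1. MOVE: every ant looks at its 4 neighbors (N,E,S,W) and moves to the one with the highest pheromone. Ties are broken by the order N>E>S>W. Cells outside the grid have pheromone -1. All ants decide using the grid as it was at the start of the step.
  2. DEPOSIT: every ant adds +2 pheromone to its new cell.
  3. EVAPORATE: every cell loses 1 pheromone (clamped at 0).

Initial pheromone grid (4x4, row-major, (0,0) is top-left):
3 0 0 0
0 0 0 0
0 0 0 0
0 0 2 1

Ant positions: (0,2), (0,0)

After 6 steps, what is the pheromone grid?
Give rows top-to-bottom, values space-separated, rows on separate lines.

After step 1: ants at (0,3),(0,1)
  2 1 0 1
  0 0 0 0
  0 0 0 0
  0 0 1 0
After step 2: ants at (1,3),(0,0)
  3 0 0 0
  0 0 0 1
  0 0 0 0
  0 0 0 0
After step 3: ants at (0,3),(0,1)
  2 1 0 1
  0 0 0 0
  0 0 0 0
  0 0 0 0
After step 4: ants at (1,3),(0,0)
  3 0 0 0
  0 0 0 1
  0 0 0 0
  0 0 0 0
After step 5: ants at (0,3),(0,1)
  2 1 0 1
  0 0 0 0
  0 0 0 0
  0 0 0 0
After step 6: ants at (1,3),(0,0)
  3 0 0 0
  0 0 0 1
  0 0 0 0
  0 0 0 0

3 0 0 0
0 0 0 1
0 0 0 0
0 0 0 0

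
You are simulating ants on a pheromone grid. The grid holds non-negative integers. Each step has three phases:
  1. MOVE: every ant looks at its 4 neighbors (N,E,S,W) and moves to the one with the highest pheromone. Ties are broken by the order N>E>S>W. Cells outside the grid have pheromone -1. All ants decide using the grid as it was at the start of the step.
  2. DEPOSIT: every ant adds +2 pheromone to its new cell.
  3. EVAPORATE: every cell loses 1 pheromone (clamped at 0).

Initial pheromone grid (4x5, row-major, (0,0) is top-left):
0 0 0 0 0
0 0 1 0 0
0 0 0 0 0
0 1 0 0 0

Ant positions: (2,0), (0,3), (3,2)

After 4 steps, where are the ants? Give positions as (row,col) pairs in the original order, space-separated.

Step 1: ant0:(2,0)->N->(1,0) | ant1:(0,3)->E->(0,4) | ant2:(3,2)->W->(3,1)
  grid max=2 at (3,1)
Step 2: ant0:(1,0)->N->(0,0) | ant1:(0,4)->S->(1,4) | ant2:(3,1)->N->(2,1)
  grid max=1 at (0,0)
Step 3: ant0:(0,0)->E->(0,1) | ant1:(1,4)->N->(0,4) | ant2:(2,1)->S->(3,1)
  grid max=2 at (3,1)
Step 4: ant0:(0,1)->E->(0,2) | ant1:(0,4)->S->(1,4) | ant2:(3,1)->N->(2,1)
  grid max=1 at (0,2)

(0,2) (1,4) (2,1)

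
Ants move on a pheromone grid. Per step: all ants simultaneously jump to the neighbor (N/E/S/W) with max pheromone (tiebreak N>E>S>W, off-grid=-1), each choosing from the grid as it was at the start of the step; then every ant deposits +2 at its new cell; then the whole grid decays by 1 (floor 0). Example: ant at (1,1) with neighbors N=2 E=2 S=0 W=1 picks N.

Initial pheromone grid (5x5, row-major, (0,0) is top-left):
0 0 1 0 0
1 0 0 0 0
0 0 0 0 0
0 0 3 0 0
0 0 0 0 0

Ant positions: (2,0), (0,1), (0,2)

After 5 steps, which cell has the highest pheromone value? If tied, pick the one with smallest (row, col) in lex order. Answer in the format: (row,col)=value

Step 1: ant0:(2,0)->N->(1,0) | ant1:(0,1)->E->(0,2) | ant2:(0,2)->E->(0,3)
  grid max=2 at (0,2)
Step 2: ant0:(1,0)->N->(0,0) | ant1:(0,2)->E->(0,3) | ant2:(0,3)->W->(0,2)
  grid max=3 at (0,2)
Step 3: ant0:(0,0)->S->(1,0) | ant1:(0,3)->W->(0,2) | ant2:(0,2)->E->(0,3)
  grid max=4 at (0,2)
Step 4: ant0:(1,0)->N->(0,0) | ant1:(0,2)->E->(0,3) | ant2:(0,3)->W->(0,2)
  grid max=5 at (0,2)
Step 5: ant0:(0,0)->S->(1,0) | ant1:(0,3)->W->(0,2) | ant2:(0,2)->E->(0,3)
  grid max=6 at (0,2)
Final grid:
  0 0 6 5 0
  2 0 0 0 0
  0 0 0 0 0
  0 0 0 0 0
  0 0 0 0 0
Max pheromone 6 at (0,2)

Answer: (0,2)=6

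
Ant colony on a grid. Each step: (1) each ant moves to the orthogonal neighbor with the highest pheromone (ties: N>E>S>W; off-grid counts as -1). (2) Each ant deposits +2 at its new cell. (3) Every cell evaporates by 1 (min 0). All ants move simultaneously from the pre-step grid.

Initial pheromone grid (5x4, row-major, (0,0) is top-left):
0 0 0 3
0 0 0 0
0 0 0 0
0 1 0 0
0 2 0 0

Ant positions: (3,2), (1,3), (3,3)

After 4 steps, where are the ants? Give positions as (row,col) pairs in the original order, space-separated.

Step 1: ant0:(3,2)->W->(3,1) | ant1:(1,3)->N->(0,3) | ant2:(3,3)->N->(2,3)
  grid max=4 at (0,3)
Step 2: ant0:(3,1)->S->(4,1) | ant1:(0,3)->S->(1,3) | ant2:(2,3)->N->(1,3)
  grid max=3 at (0,3)
Step 3: ant0:(4,1)->N->(3,1) | ant1:(1,3)->N->(0,3) | ant2:(1,3)->N->(0,3)
  grid max=6 at (0,3)
Step 4: ant0:(3,1)->S->(4,1) | ant1:(0,3)->S->(1,3) | ant2:(0,3)->S->(1,3)
  grid max=5 at (0,3)

(4,1) (1,3) (1,3)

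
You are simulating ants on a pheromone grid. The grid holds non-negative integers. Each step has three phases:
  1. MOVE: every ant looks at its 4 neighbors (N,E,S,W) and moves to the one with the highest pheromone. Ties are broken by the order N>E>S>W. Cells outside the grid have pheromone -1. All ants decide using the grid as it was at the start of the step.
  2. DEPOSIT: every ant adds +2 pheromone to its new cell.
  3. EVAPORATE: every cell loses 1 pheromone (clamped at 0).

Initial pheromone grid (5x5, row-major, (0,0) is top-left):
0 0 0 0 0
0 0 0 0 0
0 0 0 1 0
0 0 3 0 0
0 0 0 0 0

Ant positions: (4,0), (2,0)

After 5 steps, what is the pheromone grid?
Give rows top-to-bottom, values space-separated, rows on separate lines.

After step 1: ants at (3,0),(1,0)
  0 0 0 0 0
  1 0 0 0 0
  0 0 0 0 0
  1 0 2 0 0
  0 0 0 0 0
After step 2: ants at (2,0),(0,0)
  1 0 0 0 0
  0 0 0 0 0
  1 0 0 0 0
  0 0 1 0 0
  0 0 0 0 0
After step 3: ants at (1,0),(0,1)
  0 1 0 0 0
  1 0 0 0 0
  0 0 0 0 0
  0 0 0 0 0
  0 0 0 0 0
After step 4: ants at (0,0),(0,2)
  1 0 1 0 0
  0 0 0 0 0
  0 0 0 0 0
  0 0 0 0 0
  0 0 0 0 0
After step 5: ants at (0,1),(0,3)
  0 1 0 1 0
  0 0 0 0 0
  0 0 0 0 0
  0 0 0 0 0
  0 0 0 0 0

0 1 0 1 0
0 0 0 0 0
0 0 0 0 0
0 0 0 0 0
0 0 0 0 0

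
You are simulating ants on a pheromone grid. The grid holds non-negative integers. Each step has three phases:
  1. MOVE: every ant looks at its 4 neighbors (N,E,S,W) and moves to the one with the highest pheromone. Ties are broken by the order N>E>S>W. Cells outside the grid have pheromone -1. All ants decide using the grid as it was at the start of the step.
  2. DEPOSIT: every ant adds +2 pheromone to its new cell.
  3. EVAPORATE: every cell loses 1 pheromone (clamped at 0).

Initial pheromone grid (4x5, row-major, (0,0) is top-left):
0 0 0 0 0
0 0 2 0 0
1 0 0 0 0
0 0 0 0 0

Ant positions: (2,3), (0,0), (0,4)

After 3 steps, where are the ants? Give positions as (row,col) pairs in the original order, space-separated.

Step 1: ant0:(2,3)->N->(1,3) | ant1:(0,0)->E->(0,1) | ant2:(0,4)->S->(1,4)
  grid max=1 at (0,1)
Step 2: ant0:(1,3)->E->(1,4) | ant1:(0,1)->E->(0,2) | ant2:(1,4)->W->(1,3)
  grid max=2 at (1,3)
Step 3: ant0:(1,4)->W->(1,3) | ant1:(0,2)->E->(0,3) | ant2:(1,3)->E->(1,4)
  grid max=3 at (1,3)

(1,3) (0,3) (1,4)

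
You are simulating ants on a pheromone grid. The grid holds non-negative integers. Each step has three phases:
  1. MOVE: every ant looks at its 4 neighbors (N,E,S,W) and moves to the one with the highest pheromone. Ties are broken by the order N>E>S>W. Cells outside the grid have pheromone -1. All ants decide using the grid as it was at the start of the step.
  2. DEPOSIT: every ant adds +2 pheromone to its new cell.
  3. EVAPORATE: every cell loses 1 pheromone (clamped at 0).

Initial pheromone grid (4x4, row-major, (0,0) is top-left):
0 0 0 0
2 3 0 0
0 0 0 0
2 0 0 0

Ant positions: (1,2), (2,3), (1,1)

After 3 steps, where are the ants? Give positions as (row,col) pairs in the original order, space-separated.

Step 1: ant0:(1,2)->W->(1,1) | ant1:(2,3)->N->(1,3) | ant2:(1,1)->W->(1,0)
  grid max=4 at (1,1)
Step 2: ant0:(1,1)->W->(1,0) | ant1:(1,3)->N->(0,3) | ant2:(1,0)->E->(1,1)
  grid max=5 at (1,1)
Step 3: ant0:(1,0)->E->(1,1) | ant1:(0,3)->S->(1,3) | ant2:(1,1)->W->(1,0)
  grid max=6 at (1,1)

(1,1) (1,3) (1,0)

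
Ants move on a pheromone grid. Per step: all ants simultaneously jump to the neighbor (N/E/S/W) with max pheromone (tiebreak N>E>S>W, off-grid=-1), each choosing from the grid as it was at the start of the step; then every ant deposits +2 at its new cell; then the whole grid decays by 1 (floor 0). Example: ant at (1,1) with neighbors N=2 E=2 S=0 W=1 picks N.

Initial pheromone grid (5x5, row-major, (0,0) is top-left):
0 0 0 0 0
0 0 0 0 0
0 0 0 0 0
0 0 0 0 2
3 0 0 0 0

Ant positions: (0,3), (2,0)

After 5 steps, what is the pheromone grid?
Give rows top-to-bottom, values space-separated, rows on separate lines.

After step 1: ants at (0,4),(1,0)
  0 0 0 0 1
  1 0 0 0 0
  0 0 0 0 0
  0 0 0 0 1
  2 0 0 0 0
After step 2: ants at (1,4),(0,0)
  1 0 0 0 0
  0 0 0 0 1
  0 0 0 0 0
  0 0 0 0 0
  1 0 0 0 0
After step 3: ants at (0,4),(0,1)
  0 1 0 0 1
  0 0 0 0 0
  0 0 0 0 0
  0 0 0 0 0
  0 0 0 0 0
After step 4: ants at (1,4),(0,2)
  0 0 1 0 0
  0 0 0 0 1
  0 0 0 0 0
  0 0 0 0 0
  0 0 0 0 0
After step 5: ants at (0,4),(0,3)
  0 0 0 1 1
  0 0 0 0 0
  0 0 0 0 0
  0 0 0 0 0
  0 0 0 0 0

0 0 0 1 1
0 0 0 0 0
0 0 0 0 0
0 0 0 0 0
0 0 0 0 0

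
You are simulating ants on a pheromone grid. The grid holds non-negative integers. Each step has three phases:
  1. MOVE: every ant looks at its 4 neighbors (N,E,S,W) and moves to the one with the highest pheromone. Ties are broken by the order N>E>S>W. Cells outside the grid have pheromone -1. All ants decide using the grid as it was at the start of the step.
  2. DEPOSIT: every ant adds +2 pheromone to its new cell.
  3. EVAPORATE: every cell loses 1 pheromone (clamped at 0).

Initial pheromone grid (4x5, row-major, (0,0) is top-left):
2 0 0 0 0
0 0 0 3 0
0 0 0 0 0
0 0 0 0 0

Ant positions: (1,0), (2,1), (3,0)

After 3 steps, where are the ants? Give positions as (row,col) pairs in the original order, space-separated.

Step 1: ant0:(1,0)->N->(0,0) | ant1:(2,1)->N->(1,1) | ant2:(3,0)->N->(2,0)
  grid max=3 at (0,0)
Step 2: ant0:(0,0)->E->(0,1) | ant1:(1,1)->N->(0,1) | ant2:(2,0)->N->(1,0)
  grid max=3 at (0,1)
Step 3: ant0:(0,1)->W->(0,0) | ant1:(0,1)->W->(0,0) | ant2:(1,0)->N->(0,0)
  grid max=7 at (0,0)

(0,0) (0,0) (0,0)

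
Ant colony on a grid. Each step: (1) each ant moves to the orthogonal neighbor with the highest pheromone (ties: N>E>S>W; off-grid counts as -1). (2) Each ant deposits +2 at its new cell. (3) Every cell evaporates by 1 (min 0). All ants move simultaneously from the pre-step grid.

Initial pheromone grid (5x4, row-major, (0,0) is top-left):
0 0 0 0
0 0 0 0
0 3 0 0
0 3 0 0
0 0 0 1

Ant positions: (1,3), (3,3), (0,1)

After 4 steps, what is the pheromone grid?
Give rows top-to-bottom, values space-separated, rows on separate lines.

After step 1: ants at (0,3),(4,3),(0,2)
  0 0 1 1
  0 0 0 0
  0 2 0 0
  0 2 0 0
  0 0 0 2
After step 2: ants at (0,2),(3,3),(0,3)
  0 0 2 2
  0 0 0 0
  0 1 0 0
  0 1 0 1
  0 0 0 1
After step 3: ants at (0,3),(4,3),(0,2)
  0 0 3 3
  0 0 0 0
  0 0 0 0
  0 0 0 0
  0 0 0 2
After step 4: ants at (0,2),(3,3),(0,3)
  0 0 4 4
  0 0 0 0
  0 0 0 0
  0 0 0 1
  0 0 0 1

0 0 4 4
0 0 0 0
0 0 0 0
0 0 0 1
0 0 0 1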